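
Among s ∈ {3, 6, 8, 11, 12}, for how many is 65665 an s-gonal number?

s = 3: P(3, 361) = 65341 and P(3, 362) = 65703; 65665 is not s-gonal.
s = 6: P(6, 181) = 65341 and P(6, 182) = 66066; 65665 is not s-gonal.
s = 8: P(8, 148) = 65416 and P(8, 149) = 66305; 65665 is not s-gonal.
s = 11: P(11, 121) = 65461 and P(11, 122) = 66551; 65665 is not s-gonal.
s = 12: P(12, 115) = 65665. ✓
Hits: s ∈ {12} → 1.

1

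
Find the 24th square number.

576

The 24th square number is n² with n = 24.
24² = 576.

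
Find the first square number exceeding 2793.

2809

Solve n² > 2793 for integer n.
The largest n with value ≤ 2793 is 52 (since 2704 ≤ 2793 < 2809), so the first above is n = 53, value 2809.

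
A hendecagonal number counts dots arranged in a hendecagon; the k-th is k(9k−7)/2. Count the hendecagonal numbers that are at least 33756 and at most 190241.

The n-th hendecagonal number is n(9n−7)/2.
Smallest index with value ≥ 33756: n = 87 (giving 33756).
Largest index with value ≤ 190241: n = 206 (giving 190241).
Indices 87 through 206: 120 terms.

120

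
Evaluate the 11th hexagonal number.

231

The 11th hexagonal number is n(2n−1) with n = 11.
11·(2·11 − 1) = 11·21 = 231.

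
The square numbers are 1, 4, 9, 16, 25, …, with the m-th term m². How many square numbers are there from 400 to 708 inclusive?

7

The n-th square number is n².
Smallest index with value ≥ 400: n = 20 (giving 400).
Largest index with value ≤ 708: n = 26 (giving 676).
Indices 20 through 26: 7 terms.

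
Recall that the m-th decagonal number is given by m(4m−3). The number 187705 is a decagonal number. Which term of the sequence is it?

Set n(4n−3) = 187705, giving 4n² − 3n − 187705 = 0.
The discriminant is 9 + 16·187705 = 3003289, and √3003289 = 1733.
So n = (3 + 1733) / 8 = 1736/8 = 217.

217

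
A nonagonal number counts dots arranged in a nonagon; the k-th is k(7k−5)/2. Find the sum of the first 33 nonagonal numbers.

42449

Σ i(7i−5)/2 = (7Σi² − 5Σi) / 2 over i = 1..33.
Σi = 561 and Σi² = 12529.
(7·12529 − 5·561) / 2 = 84898/2 = 42449.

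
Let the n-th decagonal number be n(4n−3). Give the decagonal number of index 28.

3052

The 28th decagonal number is n(4n−3) with n = 28.
28·(4·28 − 3) = 28·109 = 3052.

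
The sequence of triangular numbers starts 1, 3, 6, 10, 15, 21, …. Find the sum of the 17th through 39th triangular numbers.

9844

Σ i(i+1)/2 = (Σi² + Σi) / 2 over i = 17..39.
Σi = 780 − 136 = 644 and Σi² = 20540 − 1496 = 19044.
(1·19044 + 1·644) / 2 = 19688/2 = 9844.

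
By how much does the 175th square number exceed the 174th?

n² − (n−1)² = 2n − 1, so 175² − 174² = 2·175 − 1 = 349.

349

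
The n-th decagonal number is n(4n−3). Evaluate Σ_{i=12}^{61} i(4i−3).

302625

Σ i(4i−3) = 4Σi² − 3Σi over i = 12..61.
Σi = 1891 − 66 = 1825 and Σi² = 77531 − 506 = 77025.
4·77025 − 3·1825 = 302625.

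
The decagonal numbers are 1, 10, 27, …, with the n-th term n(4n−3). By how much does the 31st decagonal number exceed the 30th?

Consecutive decagonal numbers differ by 8n − 7: here 8·31 − 7 = 241.

241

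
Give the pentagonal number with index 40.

The 40th pentagonal number is n(3n−1)/2 with n = 40.
40·(3·40 − 1)/2 = 40·119/2 = 2380.

2380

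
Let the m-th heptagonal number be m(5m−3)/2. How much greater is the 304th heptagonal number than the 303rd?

1516

Consecutive heptagonal numbers differ by 5n − 4: here 5·304 − 4 = 1516.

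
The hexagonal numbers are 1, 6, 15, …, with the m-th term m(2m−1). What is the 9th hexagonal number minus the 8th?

Consecutive hexagonal numbers differ by 4n − 3: here 4·9 − 3 = 33.

33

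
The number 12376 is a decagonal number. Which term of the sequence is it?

56

Set n(4n−3) = 12376, giving 4n² − 3n − 12376 = 0.
So n = (3 + 445) / 8 = 448/8 = 56.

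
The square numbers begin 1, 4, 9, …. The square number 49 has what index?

We need n² = 49, so n = √49 = 7.
Check: 7² = 49. ✓

7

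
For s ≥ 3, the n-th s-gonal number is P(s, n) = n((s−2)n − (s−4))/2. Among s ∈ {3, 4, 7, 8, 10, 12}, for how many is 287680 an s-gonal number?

s = 3: P(3, 758) = 287661 and P(3, 759) = 288420; 287680 is not s-gonal.
s = 4: P(4, 536) = 287296 and P(4, 537) = 288369; 287680 is not s-gonal.
s = 7: P(7, 339) = 286794 and P(7, 340) = 288490; 287680 is not s-gonal.
s = 8: P(8, 310) = 287680. ✓
s = 10: P(10, 268) = 286492 and P(10, 269) = 288637; 287680 is not s-gonal.
s = 12: P(12, 240) = 287040 and P(12, 241) = 289441; 287680 is not s-gonal.
Hits: s ∈ {8} → 1.

1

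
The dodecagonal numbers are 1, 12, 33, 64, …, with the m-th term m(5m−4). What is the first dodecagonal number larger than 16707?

Solve n(5n−4) > 16707 for integer n.
The largest n with value ≤ 16707 is 58 (since 16588 ≤ 16707 < 17169), so the first above is n = 59, value 17169.

17169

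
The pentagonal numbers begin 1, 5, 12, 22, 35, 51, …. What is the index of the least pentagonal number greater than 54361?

191

Solve n(3n−1)/2 > 54361 for integer n.
The largest n with value ≤ 54361 is 190 (since 54055 ≤ 54361 < 54626), so the first above is n = 191, value 54626.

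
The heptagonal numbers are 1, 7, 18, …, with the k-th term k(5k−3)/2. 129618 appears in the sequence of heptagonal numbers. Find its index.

228

Set n(5n−3)/2 = 129618, giving 5n² − 3n − 259236 = 0.
The discriminant is 9 + 40·129618 = 5184729, and √5184729 = 2277.
So n = (3 + 2277) / 10 = 2280/10 = 228.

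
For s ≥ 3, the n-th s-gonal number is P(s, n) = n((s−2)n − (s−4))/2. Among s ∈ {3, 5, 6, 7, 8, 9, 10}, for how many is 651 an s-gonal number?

s = 3: P(3, 35) = 630 and P(3, 36) = 666; 651 is not s-gonal.
s = 5: P(5, 21) = 651. ✓
s = 6: P(6, 18) = 630 and P(6, 19) = 703; 651 is not s-gonal.
s = 7: P(7, 16) = 616 and P(7, 17) = 697; 651 is not s-gonal.
s = 8: P(8, 15) = 645 and P(8, 16) = 736; 651 is not s-gonal.
s = 9: P(9, 14) = 651. ✓
s = 10: P(10, 13) = 637 and P(10, 14) = 742; 651 is not s-gonal.
Hits: s ∈ {5, 9} → 2.

2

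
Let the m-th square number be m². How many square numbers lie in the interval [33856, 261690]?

The n-th square number is n².
Smallest index with value ≥ 33856: n = 184 (giving 33856).
Largest index with value ≤ 261690: n = 511 (giving 261121).
Indices 184 through 511: 328 terms.

328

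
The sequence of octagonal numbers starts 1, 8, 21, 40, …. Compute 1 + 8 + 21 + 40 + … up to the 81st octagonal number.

Σ i(3i−2) = 3Σi² − 2Σi over i = 1..81.
Σi = 3321 and Σi² = 180441.
3·180441 − 2·3321 = 534681.

534681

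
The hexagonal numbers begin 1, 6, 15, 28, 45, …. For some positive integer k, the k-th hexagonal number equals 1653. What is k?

29

Set n(2n−1) = 1653, giving 2n² − n − 1653 = 0.
The discriminant is 1 + 8·1653 = 13225, and √13225 = 115.
So n = (1 + 115) / 4 = 116/4 = 29.
Check: 29·(2·29 − 1) = 1653. ✓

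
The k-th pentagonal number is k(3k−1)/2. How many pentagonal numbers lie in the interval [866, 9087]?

The n-th pentagonal number is n(3n−1)/2.
Smallest index with value ≥ 866: n = 25 (giving 925).
Largest index with value ≤ 9087: n = 78 (giving 9087).
Indices 25 through 78: 54 terms.

54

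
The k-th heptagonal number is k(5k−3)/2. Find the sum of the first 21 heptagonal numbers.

Σ i(5i−3)/2 = (5Σi² − 3Σi) / 2 over i = 1..21.
Σi = 231 and Σi² = 3311.
(5·3311 − 3·231) / 2 = 15862/2 = 7931.

7931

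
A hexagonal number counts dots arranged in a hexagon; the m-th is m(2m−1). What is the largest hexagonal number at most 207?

Solve n(2n−1) ≤ 207 for integer n.
n = 10 gives 190 ≤ 207, while n = 11 gives 231 > 207; so the answer is 190.

190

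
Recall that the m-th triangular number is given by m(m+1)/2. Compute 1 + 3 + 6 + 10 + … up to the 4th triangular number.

20

Σ i(i+1)/2 = (Σi² + Σi) / 2 over i = 1..4.
Σi = 10 and Σi² = 30.
(1·30 + 1·10) / 2 = 40/2 = 20.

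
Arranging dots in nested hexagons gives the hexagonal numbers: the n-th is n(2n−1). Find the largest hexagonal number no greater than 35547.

Solve n(2n−1) ≤ 35547 for integer n.
n = 133 gives 35245 ≤ 35547, while n = 134 gives 35778 > 35547; so the answer is 35245.

35245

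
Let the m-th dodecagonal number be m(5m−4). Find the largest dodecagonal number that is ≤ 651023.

650161

Solve n(5n−4) ≤ 651023 for integer n.
n = 361 gives 650161 ≤ 651023, while n = 362 gives 653772 > 651023; so the answer is 650161.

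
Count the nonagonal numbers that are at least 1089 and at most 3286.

14

The n-th nonagonal number is n(7n−5)/2.
Smallest index with value ≥ 1089: n = 18 (giving 1089).
Largest index with value ≤ 3286: n = 31 (giving 3286).
Indices 18 through 31: 14 terms.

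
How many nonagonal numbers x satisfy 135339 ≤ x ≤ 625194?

The n-th nonagonal number is n(7n−5)/2.
Smallest index with value ≥ 135339: n = 197 (giving 135339).
Largest index with value ≤ 625194: n = 423 (giving 625194).
Indices 197 through 423: 227 terms.

227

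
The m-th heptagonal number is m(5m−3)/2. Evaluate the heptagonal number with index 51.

The 51st heptagonal number is n(5n−3)/2 with n = 51.
51·(5·51 − 3)/2 = 51·252/2 = 51·126 = 6426.

6426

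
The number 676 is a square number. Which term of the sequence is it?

We need n² = 676, so n = √676 = 26.
Check: 26² = 676. ✓

26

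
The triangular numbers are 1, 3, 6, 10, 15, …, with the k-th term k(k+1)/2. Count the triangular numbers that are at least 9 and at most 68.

8

The n-th triangular number is n(n+1)/2.
Smallest index with value ≥ 9: n = 4 (giving 10).
Largest index with value ≤ 68: n = 11 (giving 66).
Indices 4 through 11: 8 terms.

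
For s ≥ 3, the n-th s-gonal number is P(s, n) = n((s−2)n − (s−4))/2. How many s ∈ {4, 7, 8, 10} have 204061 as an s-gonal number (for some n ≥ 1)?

1

s = 4: P(4, 451) = 203401 and P(4, 452) = 204304; 204061 is not s-gonal.
s = 7: P(7, 286) = 204061. ✓
s = 8: P(8, 261) = 203841 and P(8, 262) = 205408; 204061 is not s-gonal.
s = 10: P(10, 226) = 203626 and P(10, 227) = 205435; 204061 is not s-gonal.
Hits: s ∈ {7} → 1.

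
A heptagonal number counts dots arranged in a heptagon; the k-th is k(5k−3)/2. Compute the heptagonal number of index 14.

469

The 14th heptagonal number is n(5n−3)/2 with n = 14.
14·(5·14 − 3)/2 = 14·67/2 = 469.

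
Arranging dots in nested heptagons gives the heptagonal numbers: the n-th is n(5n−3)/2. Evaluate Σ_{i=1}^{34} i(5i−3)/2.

33320

Σ i(5i−3)/2 = (5Σi² − 3Σi) / 2 over i = 1..34.
Σi = 595 and Σi² = 13685.
(5·13685 − 3·595) / 2 = 66640/2 = 33320.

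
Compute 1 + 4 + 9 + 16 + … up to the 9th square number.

285

Σ_{i=1}^{9} i² = 9·10·19/6 = 285.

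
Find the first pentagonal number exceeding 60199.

60501

Solve n(3n−1)/2 > 60199 for integer n.
The largest n with value ≤ 60199 is 200 (since 59900 ≤ 60199 < 60501), so the first above is n = 201, value 60501.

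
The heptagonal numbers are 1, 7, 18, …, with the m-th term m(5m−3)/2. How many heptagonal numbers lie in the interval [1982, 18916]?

The n-th heptagonal number is n(5n−3)/2.
Smallest index with value ≥ 1982: n = 29 (giving 2059).
Largest index with value ≤ 18916: n = 87 (giving 18792).
Indices 29 through 87: 59 terms.

59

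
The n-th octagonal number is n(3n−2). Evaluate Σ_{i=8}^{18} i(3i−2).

5621

Σ i(3i−2) = 3Σi² − 2Σi over i = 8..18.
Σi = 171 − 28 = 143 and Σi² = 2109 − 140 = 1969.
3·1969 − 2·143 = 5621.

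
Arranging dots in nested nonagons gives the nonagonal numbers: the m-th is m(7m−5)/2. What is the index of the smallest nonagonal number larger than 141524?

Solve n(7n−5)/2 > 141524 for integer n.
The largest n with value ≤ 141524 is 201 (since 140901 ≤ 141524 < 142309), so the first above is n = 202, value 142309.

202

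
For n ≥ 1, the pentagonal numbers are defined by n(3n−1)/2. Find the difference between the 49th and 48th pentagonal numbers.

Consecutive pentagonal numbers differ by 3n − 2: here 3·49 − 2 = 145.

145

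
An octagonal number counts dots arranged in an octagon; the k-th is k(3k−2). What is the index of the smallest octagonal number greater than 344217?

Solve n(3n−2) > 344217 for integer n.
The largest n with value ≤ 344217 is 339 (since 344085 ≤ 344217 < 346120), so the first above is n = 340, value 346120.

340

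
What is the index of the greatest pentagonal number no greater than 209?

Solve n(3n−1)/2 ≤ 209 for integer n.
n = 11 gives 176 ≤ 209, while n = 12 gives 210 > 209; so the answer is index 11.

11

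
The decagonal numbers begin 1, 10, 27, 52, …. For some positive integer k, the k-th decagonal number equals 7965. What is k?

Set n(4n−3) = 7965, giving 4n² − 3n − 7965 = 0.
The discriminant is 9 + 16·7965 = 127449, and √127449 = 357.
So n = (3 + 357) / 8 = 360/8 = 45.

45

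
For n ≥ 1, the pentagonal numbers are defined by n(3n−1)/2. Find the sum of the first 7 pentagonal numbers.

196

Σ i(3i−1)/2 = (3Σi² − Σi) / 2 over i = 1..7.
Σi = 28 and Σi² = 140.
(3·140 − 1·28) / 2 = 392/2 = 196.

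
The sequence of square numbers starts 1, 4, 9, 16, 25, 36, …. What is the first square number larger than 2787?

Solve n² > 2787 for integer n.
The largest n with value ≤ 2787 is 52 (since 2704 ≤ 2787 < 2809), so the first above is n = 53, value 2809.

2809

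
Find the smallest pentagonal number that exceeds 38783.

Solve n(3n−1)/2 > 38783 for integer n.
The largest n with value ≤ 38783 is 160 (since 38320 ≤ 38783 < 38801), so the first above is n = 161, value 38801.

38801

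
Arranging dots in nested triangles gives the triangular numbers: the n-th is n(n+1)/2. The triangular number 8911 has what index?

133

Set n(n+1)/2 = 8911, giving n² + n − 17822 = 0.
The discriminant is 1 + 8·8911 = 71289, and √71289 = 267.
So n = (-1 + 267) / 2 = 266/2 = 133.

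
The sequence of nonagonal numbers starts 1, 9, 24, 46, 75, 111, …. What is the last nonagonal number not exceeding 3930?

3729

Solve n(7n−5)/2 ≤ 3930 for integer n.
n = 33 gives 3729 ≤ 3930, while n = 34 gives 3961 > 3930; so the answer is 3729.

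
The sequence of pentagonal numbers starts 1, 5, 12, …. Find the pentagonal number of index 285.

The 285th pentagonal number is n(3n−1)/2 with n = 285.
285·(3·285 − 1)/2 = 285·854/2 = 285·427 = 121695.

121695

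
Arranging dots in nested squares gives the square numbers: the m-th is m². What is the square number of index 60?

The 60th square number is n² with n = 60.
60² = 3600.

3600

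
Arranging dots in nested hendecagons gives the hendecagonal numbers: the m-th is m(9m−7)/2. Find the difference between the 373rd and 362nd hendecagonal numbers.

373·(9·373 − 7)/2 = 624775 and 362·(9·362 − 7)/2 = 588431.
Difference: 624775 − 588431 = 36344.

36344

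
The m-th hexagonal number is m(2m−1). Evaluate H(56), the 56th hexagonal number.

6216

The 56th hexagonal number is n(2n−1) with n = 56.
56·(2·56 − 1) = 56·111 = 6216.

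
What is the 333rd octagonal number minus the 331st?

333·(3·333 − 2) = 332001 and 331·(3·331 − 2) = 328021.
Difference: 332001 − 328021 = 3980.

3980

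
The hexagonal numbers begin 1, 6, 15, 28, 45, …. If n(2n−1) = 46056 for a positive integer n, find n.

152

Set n(2n−1) = 46056, giving 2n² − n − 46056 = 0.
The discriminant is 1 + 8·46056 = 368449, and √368449 = 607.
So n = (1 + 607) / 4 = 608/4 = 152.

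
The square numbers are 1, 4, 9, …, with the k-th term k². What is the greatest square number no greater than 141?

121

Solve n² ≤ 141 for integer n.
n = 11 gives 121 ≤ 141, while n = 12 gives 144 > 141; so the answer is 121.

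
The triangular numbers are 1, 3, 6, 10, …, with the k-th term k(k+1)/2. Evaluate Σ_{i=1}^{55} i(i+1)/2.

Σ i(i+1)/2 = (Σi² + Σi) / 2 over i = 1..55.
Σi = 1540 and Σi² = 56980.
(1·56980 + 1·1540) / 2 = 58520/2 = 29260.

29260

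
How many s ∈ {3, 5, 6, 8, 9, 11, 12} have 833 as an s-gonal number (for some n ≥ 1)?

s = 3: P(3, 40) = 820 and P(3, 41) = 861; 833 is not s-gonal.
s = 5: P(5, 23) = 782 and P(5, 24) = 852; 833 is not s-gonal.
s = 6: P(6, 20) = 780 and P(6, 21) = 861; 833 is not s-gonal.
s = 8: P(8, 17) = 833. ✓
s = 9: P(9, 15) = 750 and P(9, 16) = 856; 833 is not s-gonal.
s = 11: P(11, 14) = 833. ✓
s = 12: P(12, 13) = 793 and P(12, 14) = 924; 833 is not s-gonal.
Hits: s ∈ {8, 11} → 2.

2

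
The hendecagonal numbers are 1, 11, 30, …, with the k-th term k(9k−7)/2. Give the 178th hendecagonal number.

141955

The 178th hendecagonal number is n(9n−7)/2 with n = 178.
178·(9·178 − 7)/2 = 178·1595/2 = 141955.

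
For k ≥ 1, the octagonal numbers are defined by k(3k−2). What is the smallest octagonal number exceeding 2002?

2133

Solve n(3n−2) > 2002 for integer n.
The largest n with value ≤ 2002 is 26 (since 1976 ≤ 2002 < 2133), so the first above is n = 27, value 2133.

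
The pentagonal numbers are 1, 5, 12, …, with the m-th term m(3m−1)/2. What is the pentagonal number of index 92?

92·(3·92 − 1)/2 = 92·275/2 = 12650.

12650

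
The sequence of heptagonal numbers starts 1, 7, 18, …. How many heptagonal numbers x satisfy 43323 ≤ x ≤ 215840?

The n-th heptagonal number is n(5n−3)/2.
Smallest index with value ≥ 43323: n = 132 (giving 43362).
Largest index with value ≤ 215840: n = 294 (giving 215649).
Indices 132 through 294: 163 terms.

163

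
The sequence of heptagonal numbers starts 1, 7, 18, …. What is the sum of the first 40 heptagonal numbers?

54120

Σ i(5i−3)/2 = (5Σi² − 3Σi) / 2 over i = 1..40.
Σi = 820 and Σi² = 22140.
(5·22140 − 3·820) / 2 = 108240/2 = 54120.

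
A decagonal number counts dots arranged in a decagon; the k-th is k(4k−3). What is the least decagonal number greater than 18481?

18837

Solve n(4n−3) > 18481 for integer n.
The largest n with value ≤ 18481 is 68 (since 18292 ≤ 18481 < 18837), so the first above is n = 69, value 18837.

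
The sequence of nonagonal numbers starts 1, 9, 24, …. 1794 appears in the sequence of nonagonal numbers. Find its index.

23

Set n(7n−5)/2 = 1794, giving 7n² − 5n − 3588 = 0.
So n = (5 + 317) / 14 = 322/14 = 23.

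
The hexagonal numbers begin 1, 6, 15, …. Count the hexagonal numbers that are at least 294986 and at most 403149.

65

The n-th hexagonal number is n(2n−1).
Smallest index with value ≥ 294986: n = 385 (giving 296065).
Largest index with value ≤ 403149: n = 449 (giving 402753).
Indices 385 through 449: 65 terms.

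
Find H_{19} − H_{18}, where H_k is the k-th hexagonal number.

73

Consecutive hexagonal numbers differ by 4n − 3: here 4·19 − 3 = 73.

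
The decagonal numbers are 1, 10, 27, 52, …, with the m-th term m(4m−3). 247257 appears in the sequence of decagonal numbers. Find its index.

Set n(4n−3) = 247257, giving 4n² − 3n − 247257 = 0.
So n = (3 + 1989) / 8 = 1992/8 = 249.

249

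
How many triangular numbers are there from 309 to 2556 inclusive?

The n-th triangular number is n(n+1)/2.
Smallest index with value ≥ 309: n = 25 (giving 325).
Largest index with value ≤ 2556: n = 71 (giving 2556).
Indices 25 through 71: 47 terms.

47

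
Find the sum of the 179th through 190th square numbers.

408626

Σ_{i=179}^{190} i² = 2304415 − 1895789 = 408626.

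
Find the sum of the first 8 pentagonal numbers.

Σ i(3i−1)/2 = (3Σi² − Σi) / 2 over i = 1..8.
Σi = 36 and Σi² = 204.
(3·204 − 1·36) / 2 = 576/2 = 288.

288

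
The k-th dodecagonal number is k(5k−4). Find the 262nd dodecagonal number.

262·(5·262 − 4) = 262·1306 = 342172.

342172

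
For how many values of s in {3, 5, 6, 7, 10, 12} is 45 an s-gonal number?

s = 3: P(3, 9) = 45. ✓
s = 5: P(5, 5) = 35 and P(5, 6) = 51; 45 is not s-gonal.
s = 6: P(6, 5) = 45. ✓
s = 7: P(7, 4) = 34 and P(7, 5) = 55; 45 is not s-gonal.
s = 10: P(10, 3) = 27 and P(10, 4) = 52; 45 is not s-gonal.
s = 12: P(12, 3) = 33 and P(12, 4) = 64; 45 is not s-gonal.
Hits: s ∈ {3, 6} → 2.

2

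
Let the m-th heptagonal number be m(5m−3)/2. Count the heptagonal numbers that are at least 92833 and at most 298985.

154

The n-th heptagonal number is n(5n−3)/2.
Smallest index with value ≥ 92833: n = 193 (giving 92833).
Largest index with value ≤ 298985: n = 346 (giving 298771).
Indices 193 through 346: 154 terms.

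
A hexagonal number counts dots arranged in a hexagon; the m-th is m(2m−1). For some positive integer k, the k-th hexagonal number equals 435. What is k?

Set n(2n−1) = 435, giving 2n² − n − 435 = 0.
The discriminant is 1 + 8·435 = 3481, and √3481 = 59.
So n = (1 + 59) / 4 = 60/4 = 15.

15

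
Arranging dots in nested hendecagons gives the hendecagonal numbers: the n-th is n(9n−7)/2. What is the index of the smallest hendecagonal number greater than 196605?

210

Solve n(9n−7)/2 > 196605 for integer n.
The largest n with value ≤ 196605 is 209 (since 195833 ≤ 196605 < 197715), so the first above is n = 210, value 197715.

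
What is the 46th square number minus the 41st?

435

46² = 2116 and 41² = 1681.
Difference: 2116 − 1681 = 435.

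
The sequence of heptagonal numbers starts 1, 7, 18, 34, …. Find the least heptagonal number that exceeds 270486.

Solve n(5n−3)/2 > 270486 for integer n.
The largest n with value ≤ 270486 is 329 (since 270109 ≤ 270486 < 271755), so the first above is n = 330, value 271755.

271755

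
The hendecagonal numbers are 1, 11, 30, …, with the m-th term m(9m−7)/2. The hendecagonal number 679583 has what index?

Set n(9n−7)/2 = 679583, giving 9n² − 7n − 1359166 = 0.
The discriminant is 49 + 72·679583 = 48930025, and √48930025 = 6995.
So n = (7 + 6995) / 18 = 7002/18 = 389.

389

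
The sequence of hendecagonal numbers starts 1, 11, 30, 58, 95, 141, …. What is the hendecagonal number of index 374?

The 374th hendecagonal number is n(9n−7)/2 with n = 374.
374·(9·374 − 7)/2 = 374·3359/2 = 628133.

628133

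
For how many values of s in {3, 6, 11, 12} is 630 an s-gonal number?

2

s = 3: P(3, 35) = 630. ✓
s = 6: P(6, 18) = 630. ✓
s = 11: P(11, 12) = 606 and P(11, 13) = 715; 630 is not s-gonal.
s = 12: P(12, 11) = 561 and P(12, 12) = 672; 630 is not s-gonal.
Hits: s ∈ {3, 6} → 2.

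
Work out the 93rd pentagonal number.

93·(3·93 − 1)/2 = 93·278/2 = 93·139 = 12927.

12927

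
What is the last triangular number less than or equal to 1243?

1225

Solve n(n+1)/2 ≤ 1243 for integer n.
n = 49 gives 1225 ≤ 1243, while n = 50 gives 1275 > 1243; so the answer is 1225.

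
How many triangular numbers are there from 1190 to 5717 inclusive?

58

The n-th triangular number is n(n+1)/2.
Smallest index with value ≥ 1190: n = 49 (giving 1225).
Largest index with value ≤ 5717: n = 106 (giving 5671).
Indices 49 through 106: 58 terms.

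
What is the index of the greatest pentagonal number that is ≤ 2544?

Solve n(3n−1)/2 ≤ 2544 for integer n.
n = 41 gives 2501 ≤ 2544, while n = 42 gives 2625 > 2544; so the answer is index 41.

41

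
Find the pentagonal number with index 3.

12

3·(3·3 − 1)/2 = 3·8/2 = 3·4 = 12.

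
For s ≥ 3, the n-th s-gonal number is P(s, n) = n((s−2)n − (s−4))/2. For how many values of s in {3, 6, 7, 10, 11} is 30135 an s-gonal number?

s = 3: P(3, 245) = 30135. ✓
s = 6: P(6, 123) = 30135. ✓
s = 7: P(7, 110) = 30085 and P(7, 111) = 30636; 30135 is not s-gonal.
s = 10: P(10, 87) = 30015 and P(10, 88) = 30712; 30135 is not s-gonal.
s = 11: P(11, 82) = 29971 and P(11, 83) = 30710; 30135 is not s-gonal.
Hits: s ∈ {3, 6} → 2.

2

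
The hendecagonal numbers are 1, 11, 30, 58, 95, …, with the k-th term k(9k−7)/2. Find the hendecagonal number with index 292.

382666

292·(9·292 − 7)/2 = 292·2621/2 = 382666.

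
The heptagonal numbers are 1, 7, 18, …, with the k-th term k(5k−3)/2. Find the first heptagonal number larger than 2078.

2205

Solve n(5n−3)/2 > 2078 for integer n.
The largest n with value ≤ 2078 is 29 (since 2059 ≤ 2078 < 2205), so the first above is n = 30, value 2205.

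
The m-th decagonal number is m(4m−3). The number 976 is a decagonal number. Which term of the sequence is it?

Set n(4n−3) = 976, giving 4n² − 3n − 976 = 0.
The discriminant is 9 + 16·976 = 15625, and √15625 = 125.
So n = (3 + 125) / 8 = 128/8 = 16.
Check: 16·(4·16 − 3) = 976. ✓

16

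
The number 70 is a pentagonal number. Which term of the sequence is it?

Set n(3n−1)/2 = 70, giving 3n² − n − 140 = 0.
The discriminant is 1 + 24·70 = 1681, and √1681 = 41.
So n = (1 + 41) / 6 = 42/6 = 7.
Check: 7·(3·7 − 1)/2 = 70. ✓

7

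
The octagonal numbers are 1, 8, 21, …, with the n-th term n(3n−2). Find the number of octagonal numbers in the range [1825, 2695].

6

The n-th octagonal number is n(3n−2).
Smallest index with value ≥ 1825: n = 25 (giving 1825).
Largest index with value ≤ 2695: n = 30 (giving 2640).
Indices 25 through 30: 6 terms.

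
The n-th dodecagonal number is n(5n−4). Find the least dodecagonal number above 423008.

425152

Solve n(5n−4) > 423008 for integer n.
The largest n with value ≤ 423008 is 291 (since 422241 ≤ 423008 < 425152), so the first above is n = 292, value 425152.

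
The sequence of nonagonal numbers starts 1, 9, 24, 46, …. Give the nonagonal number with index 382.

The 382nd nonagonal number is n(7n−5)/2 with n = 382.
382·(7·382 − 5)/2 = 382·2669/2 = 509779.

509779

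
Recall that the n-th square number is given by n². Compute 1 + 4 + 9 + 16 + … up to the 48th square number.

Σ_{i=1}^{48} i² = 48·49·97/6 = 38024.

38024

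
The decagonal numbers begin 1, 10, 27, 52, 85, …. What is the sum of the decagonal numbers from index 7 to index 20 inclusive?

Σ i(4i−3) = 4Σi² − 3Σi over i = 7..20.
Σi = 210 − 21 = 189 and Σi² = 2870 − 91 = 2779.
4·2779 − 3·189 = 10549.

10549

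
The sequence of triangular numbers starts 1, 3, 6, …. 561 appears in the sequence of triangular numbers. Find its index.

33

Set n(n+1)/2 = 561, giving n² + n − 1122 = 0.
The discriminant is 1 + 8·561 = 4489, and √4489 = 67.
So n = (-1 + 67) / 2 = 66/2 = 33.
Check: 33·34/2 = 561. ✓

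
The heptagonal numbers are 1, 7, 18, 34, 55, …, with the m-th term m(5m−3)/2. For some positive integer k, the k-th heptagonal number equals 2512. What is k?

32

Set n(5n−3)/2 = 2512, giving 5n² − 3n − 5024 = 0.
So n = (3 + 317) / 10 = 320/10 = 32.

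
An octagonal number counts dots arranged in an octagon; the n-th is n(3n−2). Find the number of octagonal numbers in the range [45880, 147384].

98

The n-th octagonal number is n(3n−2).
Smallest index with value ≥ 45880: n = 124 (giving 45880).
Largest index with value ≤ 147384: n = 221 (giving 146081).
Indices 124 through 221: 98 terms.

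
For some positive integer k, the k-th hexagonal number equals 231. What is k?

Set n(2n−1) = 231, giving 2n² − n − 231 = 0.
So n = (1 + 43) / 4 = 44/4 = 11.

11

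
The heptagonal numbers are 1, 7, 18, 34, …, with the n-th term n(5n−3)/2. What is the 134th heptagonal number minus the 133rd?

Consecutive heptagonal numbers differ by 5n − 4: here 5·134 − 4 = 666.

666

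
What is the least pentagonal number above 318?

330

Solve n(3n−1)/2 > 318 for integer n.
The largest n with value ≤ 318 is 14 (since 287 ≤ 318 < 330), so the first above is n = 15, value 330.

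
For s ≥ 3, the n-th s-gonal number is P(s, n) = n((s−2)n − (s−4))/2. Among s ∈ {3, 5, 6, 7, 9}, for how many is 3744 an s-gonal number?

s = 3: P(3, 86) = 3741 and P(3, 87) = 3828; 3744 is not s-gonal.
s = 5: P(5, 50) = 3725 and P(5, 51) = 3876; 3744 is not s-gonal.
s = 6: P(6, 43) = 3655 and P(6, 44) = 3828; 3744 is not s-gonal.
s = 7: P(7, 39) = 3744. ✓
s = 9: P(9, 33) = 3729 and P(9, 34) = 3961; 3744 is not s-gonal.
Hits: s ∈ {7} → 1.

1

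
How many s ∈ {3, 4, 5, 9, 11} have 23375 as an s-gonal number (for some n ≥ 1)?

s = 3: P(3, 215) = 23220 and P(3, 216) = 23436; 23375 is not s-gonal.
s = 4: P(4, 152) = 23104 and P(4, 153) = 23409; 23375 is not s-gonal.
s = 5: P(5, 125) = 23375. ✓
s = 9: P(9, 82) = 23329 and P(9, 83) = 23904; 23375 is not s-gonal.
s = 11: P(11, 72) = 23076 and P(11, 73) = 23725; 23375 is not s-gonal.
Hits: s ∈ {5} → 1.

1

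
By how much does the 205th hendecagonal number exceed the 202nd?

205·(9·205 − 7)/2 = 188395 and 202·(9·202 − 7)/2 = 182911.
Difference: 188395 − 182911 = 5484.

5484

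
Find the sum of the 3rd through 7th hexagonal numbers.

245

Σ i(2i−1) = 2Σi² − Σi over i = 3..7.
Σi = 28 − 3 = 25 and Σi² = 140 − 5 = 135.
2·135 − 1·25 = 245.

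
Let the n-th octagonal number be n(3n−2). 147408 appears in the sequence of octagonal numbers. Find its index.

Set n(3n−2) = 147408, giving 3n² − 2n − 147408 = 0.
So n = (2 + 1330) / 6 = 1332/6 = 222.

222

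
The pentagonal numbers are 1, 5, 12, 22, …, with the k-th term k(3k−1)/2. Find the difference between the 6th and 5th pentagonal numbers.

16

Consecutive pentagonal numbers differ by 3n − 2: here 3·6 − 2 = 16.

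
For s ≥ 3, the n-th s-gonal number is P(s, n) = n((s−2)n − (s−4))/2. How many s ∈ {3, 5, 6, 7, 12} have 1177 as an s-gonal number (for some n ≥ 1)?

s = 3: P(3, 48) = 1176 and P(3, 49) = 1225; 1177 is not s-gonal.
s = 5: P(5, 28) = 1162 and P(5, 29) = 1247; 1177 is not s-gonal.
s = 6: P(6, 24) = 1128 and P(6, 25) = 1225; 1177 is not s-gonal.
s = 7: P(7, 22) = 1177. ✓
s = 12: P(12, 15) = 1065 and P(12, 16) = 1216; 1177 is not s-gonal.
Hits: s ∈ {7} → 1.

1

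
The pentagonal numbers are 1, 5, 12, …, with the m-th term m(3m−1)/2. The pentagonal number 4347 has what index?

54

Set n(3n−1)/2 = 4347, giving 3n² − n − 8694 = 0.
The discriminant is 1 + 24·4347 = 104329, and √104329 = 323.
So n = (1 + 323) / 6 = 324/6 = 54.
Check: 54·(3·54 − 1)/2 = 4347. ✓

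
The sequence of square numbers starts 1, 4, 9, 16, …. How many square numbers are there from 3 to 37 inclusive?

5

The n-th square number is n².
Smallest index with value ≥ 3: n = 2 (giving 4).
Largest index with value ≤ 37: n = 6 (giving 36).
Indices 2 through 6: 5 terms.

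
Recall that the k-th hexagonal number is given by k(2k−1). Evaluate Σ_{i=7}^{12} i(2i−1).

1061

Σ i(2i−1) = 2Σi² − Σi over i = 7..12.
Σi = 78 − 21 = 57 and Σi² = 650 − 91 = 559.
2·559 − 1·57 = 1061.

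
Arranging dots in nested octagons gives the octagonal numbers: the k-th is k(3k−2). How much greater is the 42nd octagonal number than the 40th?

42·(3·42 − 2) = 5208 and 40·(3·40 − 2) = 4720.
Difference: 5208 − 4720 = 488.

488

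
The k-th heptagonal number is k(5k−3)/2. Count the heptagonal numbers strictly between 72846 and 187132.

The n-th heptagonal number is n(5n−3)/2.
Smallest index with value > 72846: n = 172 (giving 73702).
Largest index with value < 187132: n = 273 (giving 185913).
Indices 172 through 273: 102 terms.

102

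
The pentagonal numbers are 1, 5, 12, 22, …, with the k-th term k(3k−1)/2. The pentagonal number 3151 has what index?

Set n(3n−1)/2 = 3151, giving 3n² − n − 6302 = 0.
The discriminant is 1 + 24·3151 = 75625, and √75625 = 275.
So n = (1 + 275) / 6 = 276/6 = 46.
Check: 46·(3·46 − 1)/2 = 3151. ✓

46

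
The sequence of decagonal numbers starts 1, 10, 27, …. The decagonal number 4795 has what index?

Set n(4n−3) = 4795, giving 4n² − 3n − 4795 = 0.
So n = (3 + 277) / 8 = 280/8 = 35.

35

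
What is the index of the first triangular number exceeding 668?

Solve n(n+1)/2 > 668 for integer n.
The largest n with value ≤ 668 is 36 (since 666 ≤ 668 < 703), so the first above is n = 37, value 703.

37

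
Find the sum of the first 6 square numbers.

Σ_{i=1}^{6} i² = 6·7·13/6 = 91.

91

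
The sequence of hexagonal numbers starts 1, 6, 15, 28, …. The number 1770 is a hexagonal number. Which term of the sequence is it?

30

Set n(2n−1) = 1770, giving 2n² − n − 1770 = 0.
The discriminant is 1 + 8·1770 = 14161, and √14161 = 119.
So n = (1 + 119) / 4 = 120/4 = 30.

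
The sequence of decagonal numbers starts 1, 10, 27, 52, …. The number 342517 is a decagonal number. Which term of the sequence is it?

Set n(4n−3) = 342517, giving 4n² − 3n − 342517 = 0.
The discriminant is 9 + 16·342517 = 5480281, and √5480281 = 2341.
So n = (3 + 2341) / 8 = 2344/8 = 293.
Check: 293·(4·293 − 3) = 342517. ✓

293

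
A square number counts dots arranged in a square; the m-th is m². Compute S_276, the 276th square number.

The 276th square number is n² with n = 276.
276² = 76176.

76176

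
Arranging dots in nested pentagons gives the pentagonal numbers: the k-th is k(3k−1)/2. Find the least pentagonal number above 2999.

Solve n(3n−1)/2 > 2999 for integer n.
The largest n with value ≤ 2999 is 44 (since 2882 ≤ 2999 < 3015), so the first above is n = 45, value 3015.

3015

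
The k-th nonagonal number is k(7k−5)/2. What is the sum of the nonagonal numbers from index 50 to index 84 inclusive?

Σ i(7i−5)/2 = (7Σi² − 5Σi) / 2 over i = 50..84.
Σi = 3570 − 1225 = 2345 and Σi² = 201110 − 40425 = 160685.
(7·160685 − 5·2345) / 2 = 1113070/2 = 556535.

556535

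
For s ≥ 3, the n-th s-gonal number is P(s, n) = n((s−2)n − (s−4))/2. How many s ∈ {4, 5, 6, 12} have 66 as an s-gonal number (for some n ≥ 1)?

s = 4: P(4, 8) = 64 and P(4, 9) = 81; 66 is not s-gonal.
s = 5: P(5, 6) = 51 and P(5, 7) = 70; 66 is not s-gonal.
s = 6: P(6, 6) = 66. ✓
s = 12: P(12, 4) = 64 and P(12, 5) = 105; 66 is not s-gonal.
Hits: s ∈ {6} → 1.

1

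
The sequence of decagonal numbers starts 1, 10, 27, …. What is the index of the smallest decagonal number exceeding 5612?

38

Solve n(4n−3) > 5612 for integer n.
The largest n with value ≤ 5612 is 37 (since 5365 ≤ 5612 < 5662), so the first above is n = 38, value 5662.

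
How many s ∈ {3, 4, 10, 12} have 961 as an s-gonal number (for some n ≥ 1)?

1

s = 3: P(3, 43) = 946 and P(3, 44) = 990; 961 is not s-gonal.
s = 4: P(4, 31) = 961. ✓
s = 10: P(10, 15) = 855 and P(10, 16) = 976; 961 is not s-gonal.
s = 12: P(12, 14) = 924 and P(12, 15) = 1065; 961 is not s-gonal.
Hits: s ∈ {4} → 1.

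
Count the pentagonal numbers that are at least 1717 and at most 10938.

The n-th pentagonal number is n(3n−1)/2.
Smallest index with value ≥ 1717: n = 34 (giving 1717).
Largest index with value ≤ 10938: n = 85 (giving 10795).
Indices 34 through 85: 52 terms.

52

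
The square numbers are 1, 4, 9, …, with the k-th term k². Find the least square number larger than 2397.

2401

Solve n² > 2397 for integer n.
The largest n with value ≤ 2397 is 48 (since 2304 ≤ 2397 < 2401), so the first above is n = 49, value 2401.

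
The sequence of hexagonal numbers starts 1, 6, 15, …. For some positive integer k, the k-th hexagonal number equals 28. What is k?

Set n(2n−1) = 28, giving 2n² − n − 28 = 0.
The discriminant is 1 + 8·28 = 225, and √225 = 15.
So n = (1 + 15) / 4 = 16/4 = 4.

4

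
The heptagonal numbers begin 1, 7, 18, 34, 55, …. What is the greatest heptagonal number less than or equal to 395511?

Solve n(5n−3)/2 ≤ 395511 for integer n.
n = 398 gives 395413 ≤ 395511, while n = 399 gives 397404 > 395511; so the answer is 395413.

395413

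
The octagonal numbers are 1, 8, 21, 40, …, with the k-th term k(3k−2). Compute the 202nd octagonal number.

122008

The 202nd octagonal number is n(3n−2) with n = 202.
202·(3·202 − 2) = 202·604 = 122008.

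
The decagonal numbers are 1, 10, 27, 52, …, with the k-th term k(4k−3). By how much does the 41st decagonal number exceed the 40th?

321

Consecutive decagonal numbers differ by 8n − 7: here 8·41 − 7 = 321.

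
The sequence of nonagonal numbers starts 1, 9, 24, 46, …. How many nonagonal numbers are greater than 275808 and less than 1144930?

The n-th nonagonal number is n(7n−5)/2.
Smallest index with value > 275808: n = 282 (giving 277629).
Largest index with value < 1144930: n = 572 (giving 1143714).
Indices 282 through 572: 291 terms.

291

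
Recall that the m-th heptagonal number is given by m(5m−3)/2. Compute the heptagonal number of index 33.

The 33rd heptagonal number is n(5n−3)/2 with n = 33.
33·(5·33 − 3)/2 = 33·162/2 = 33·81 = 2673.

2673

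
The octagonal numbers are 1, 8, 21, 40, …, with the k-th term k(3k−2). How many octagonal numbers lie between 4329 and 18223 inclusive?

The n-th octagonal number is n(3n−2).
Smallest index with value ≥ 4329: n = 39 (giving 4485).
Largest index with value ≤ 18223: n = 78 (giving 18096).
Indices 39 through 78: 40 terms.

40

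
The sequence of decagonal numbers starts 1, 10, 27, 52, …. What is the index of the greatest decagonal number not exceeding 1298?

18

Solve n(4n−3) ≤ 1298 for integer n.
n = 18 gives 1242 ≤ 1298, while n = 19 gives 1387 > 1298; so the answer is index 18.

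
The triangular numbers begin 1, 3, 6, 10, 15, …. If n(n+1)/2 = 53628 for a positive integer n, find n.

327

Set n(n+1)/2 = 53628, giving n² + n − 107256 = 0.
The discriminant is 1 + 8·53628 = 429025, and √429025 = 655.
So n = (-1 + 655) / 2 = 654/2 = 327.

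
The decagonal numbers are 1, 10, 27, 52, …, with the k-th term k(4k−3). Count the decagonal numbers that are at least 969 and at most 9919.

35

The n-th decagonal number is n(4n−3).
Smallest index with value ≥ 969: n = 16 (giving 976).
Largest index with value ≤ 9919: n = 50 (giving 9850).
Indices 16 through 50: 35 terms.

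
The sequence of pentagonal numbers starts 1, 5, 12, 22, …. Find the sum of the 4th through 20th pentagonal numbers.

Σ i(3i−1)/2 = (3Σi² − Σi) / 2 over i = 4..20.
Σi = 210 − 6 = 204 and Σi² = 2870 − 14 = 2856.
(3·2856 − 1·204) / 2 = 8364/2 = 4182.

4182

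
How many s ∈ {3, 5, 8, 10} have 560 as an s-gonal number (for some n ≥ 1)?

s = 3: P(3, 32) = 528 and P(3, 33) = 561; 560 is not s-gonal.
s = 5: P(5, 19) = 532 and P(5, 20) = 590; 560 is not s-gonal.
s = 8: P(8, 14) = 560. ✓
s = 10: P(10, 12) = 540 and P(10, 13) = 637; 560 is not s-gonal.
Hits: s ∈ {8} → 1.

1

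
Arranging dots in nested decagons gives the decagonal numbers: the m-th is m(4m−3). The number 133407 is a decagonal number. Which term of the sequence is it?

183

Set n(4n−3) = 133407, giving 4n² − 3n − 133407 = 0.
The discriminant is 9 + 16·133407 = 2134521, and √2134521 = 1461.
So n = (3 + 1461) / 8 = 1464/8 = 183.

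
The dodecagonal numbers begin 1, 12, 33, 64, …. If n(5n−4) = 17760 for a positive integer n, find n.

Set n(5n−4) = 17760, giving 5n² − 4n − 17760 = 0.
The discriminant is 16 + 20·17760 = 355216, and √355216 = 596.
So n = (4 + 596) / 10 = 600/10 = 60.

60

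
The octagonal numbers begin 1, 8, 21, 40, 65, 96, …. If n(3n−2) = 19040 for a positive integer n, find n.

Set n(3n−2) = 19040, giving 3n² − 2n − 19040 = 0.
So n = (2 + 478) / 6 = 480/6 = 80.
Check: 80·(3·80 − 2) = 19040. ✓

80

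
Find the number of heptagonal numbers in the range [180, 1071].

13

The n-th heptagonal number is n(5n−3)/2.
Smallest index with value ≥ 180: n = 9 (giving 189).
Largest index with value ≤ 1071: n = 21 (giving 1071).
Indices 9 through 21: 13 terms.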